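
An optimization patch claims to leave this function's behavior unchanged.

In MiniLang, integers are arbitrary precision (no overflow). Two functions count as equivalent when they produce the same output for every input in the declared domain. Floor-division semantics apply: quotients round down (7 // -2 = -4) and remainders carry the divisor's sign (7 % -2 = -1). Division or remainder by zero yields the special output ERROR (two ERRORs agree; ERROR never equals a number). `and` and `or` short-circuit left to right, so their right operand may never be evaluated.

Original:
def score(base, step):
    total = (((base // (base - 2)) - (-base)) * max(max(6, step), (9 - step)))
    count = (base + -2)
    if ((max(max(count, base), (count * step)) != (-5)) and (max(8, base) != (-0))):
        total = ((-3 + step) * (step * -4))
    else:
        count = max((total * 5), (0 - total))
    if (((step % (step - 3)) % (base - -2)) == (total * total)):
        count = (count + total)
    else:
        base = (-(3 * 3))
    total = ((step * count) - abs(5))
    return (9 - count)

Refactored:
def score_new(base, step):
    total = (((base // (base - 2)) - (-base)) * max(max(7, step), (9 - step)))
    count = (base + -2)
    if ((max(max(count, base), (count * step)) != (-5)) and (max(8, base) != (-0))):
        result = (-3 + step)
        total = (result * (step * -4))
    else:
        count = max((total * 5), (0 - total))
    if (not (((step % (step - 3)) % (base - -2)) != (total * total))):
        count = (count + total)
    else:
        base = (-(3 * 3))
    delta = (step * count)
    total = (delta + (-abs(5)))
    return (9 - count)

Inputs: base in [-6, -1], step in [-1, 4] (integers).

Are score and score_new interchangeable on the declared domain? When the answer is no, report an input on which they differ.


The rewrite breaks on base=-5, step=4, where the results are -21 and -26.
score: total becomes -30; next count becomes -7; next ((max(max(count, base), (count * step)) != (-5)) and (max(8, base) != (-0))) evaluates to false; next count becomes 30; next (((step % (step - 3)) % (base - -2)) == (total * total)) evaluates to false; next base becomes -9; next total becomes 115; next final value -21
score_new: total becomes -35; next count becomes -7; next ((max(max(count, base), (count * step)) != (-5)) and (max(8, base) != (-0))) evaluates to false; next count becomes 35; next (not (((step % (step - 3)) % (base - -2)) != (total * total))) evaluates to false; next base becomes -9; next delta becomes 140; next total becomes 135; next final value -26
verdict: not equivalent; witness: base=-5, step=4


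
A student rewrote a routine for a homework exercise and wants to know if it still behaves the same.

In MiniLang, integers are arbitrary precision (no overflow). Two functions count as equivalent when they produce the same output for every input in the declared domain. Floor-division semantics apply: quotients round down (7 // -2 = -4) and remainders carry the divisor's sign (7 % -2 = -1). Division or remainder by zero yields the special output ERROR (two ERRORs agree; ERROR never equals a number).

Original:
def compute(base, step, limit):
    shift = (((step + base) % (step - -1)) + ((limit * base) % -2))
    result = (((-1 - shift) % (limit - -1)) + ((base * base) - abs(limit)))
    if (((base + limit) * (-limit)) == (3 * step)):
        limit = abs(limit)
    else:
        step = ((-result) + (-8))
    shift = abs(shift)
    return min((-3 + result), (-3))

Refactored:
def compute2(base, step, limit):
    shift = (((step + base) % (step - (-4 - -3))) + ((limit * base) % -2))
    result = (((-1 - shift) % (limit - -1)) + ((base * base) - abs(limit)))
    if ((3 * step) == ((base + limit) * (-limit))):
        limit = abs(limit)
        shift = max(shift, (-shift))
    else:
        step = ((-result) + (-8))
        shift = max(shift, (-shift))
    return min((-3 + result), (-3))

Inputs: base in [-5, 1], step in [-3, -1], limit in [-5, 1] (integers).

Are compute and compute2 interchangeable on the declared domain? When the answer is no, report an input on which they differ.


Changes here: statement counts differ, and arithmetic usage differs, and constant usage differs, and min/max/abs usage differs; the full 147-point sweep finds no disagreement.
verdict: equivalent


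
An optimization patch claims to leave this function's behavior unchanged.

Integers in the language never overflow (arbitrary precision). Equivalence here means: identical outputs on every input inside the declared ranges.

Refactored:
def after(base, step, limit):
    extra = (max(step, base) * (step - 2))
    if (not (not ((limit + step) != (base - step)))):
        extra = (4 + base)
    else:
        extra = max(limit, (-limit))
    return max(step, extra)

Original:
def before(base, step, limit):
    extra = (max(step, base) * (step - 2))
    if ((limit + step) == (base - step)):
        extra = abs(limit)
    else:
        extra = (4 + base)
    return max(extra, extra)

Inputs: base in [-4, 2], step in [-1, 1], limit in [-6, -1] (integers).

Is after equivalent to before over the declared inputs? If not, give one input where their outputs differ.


There is a counterexample at base=-4, step=1, limit=-5: 0 on one side, 1 on the other.
before: extra = -1; ((limit + step) == (base - step)) -> false; extra = 0; return 0
after: extra = -1; (not (not ((limit + step) != (base - step)))) -> true; extra = 0; return 1
verdict: not equivalent; witness: base=-4, step=1, limit=-5


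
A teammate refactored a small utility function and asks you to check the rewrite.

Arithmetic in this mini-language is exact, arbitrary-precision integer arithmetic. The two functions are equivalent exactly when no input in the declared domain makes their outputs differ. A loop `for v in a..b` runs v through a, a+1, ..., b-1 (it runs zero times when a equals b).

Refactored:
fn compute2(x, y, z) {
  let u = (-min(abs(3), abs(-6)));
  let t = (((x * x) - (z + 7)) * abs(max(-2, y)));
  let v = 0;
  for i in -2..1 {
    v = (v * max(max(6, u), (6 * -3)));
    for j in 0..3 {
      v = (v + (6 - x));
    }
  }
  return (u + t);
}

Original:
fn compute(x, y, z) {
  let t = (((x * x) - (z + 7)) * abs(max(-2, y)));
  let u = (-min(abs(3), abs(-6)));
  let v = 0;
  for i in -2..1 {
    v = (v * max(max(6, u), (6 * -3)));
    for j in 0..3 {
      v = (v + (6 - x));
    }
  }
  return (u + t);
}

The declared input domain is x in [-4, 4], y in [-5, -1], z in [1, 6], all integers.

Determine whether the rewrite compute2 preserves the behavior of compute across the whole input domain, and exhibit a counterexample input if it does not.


Side by side, the visible changes include: same computation, different form.
As a probe, take x=-1, y=-3, z=3: compute runs t becomes -18; next u becomes -3; next v becomes 0; next at i=-2:; next v becomes 0; next at j=0:; next v becomes 7; next at j=1:; next v becomes 14; next at j=2:; next v becomes 21; next at i=-1:; next v becomes 126; next at j=0:; next v becomes 133; next at j=1:; next v becomes 140; next at j=2:; next v becomes 147; next at i=0:; next v becomes 882; next at j=0:; next v becomes 889; next at j=1:; next v becomes 896; next at j=2:; next v becomes 903; next final value -21; compute2 runs u becomes -3; next t becomes -18; next v becomes 0; next at i=-2:; next v becomes 0; next at j=0:; next v becomes 7; next at j=1:; next v becomes 14; next at j=2:; next v becomes 21; next at i=-1:; next v becomes 126; next at j=0:; next v becomes 133; next at j=1:; next v becomes 140; next at j=2:; next v becomes 147; next at i=0:; next v becomes 882; next at j=0:; next v becomes 889; next at j=1:; next v becomes 896; next at j=2:; next v becomes 903; next final value -21; both end at -21.
Checked all 270 inputs in the declared domain: the outputs agree on every one.
verdict: equivalent


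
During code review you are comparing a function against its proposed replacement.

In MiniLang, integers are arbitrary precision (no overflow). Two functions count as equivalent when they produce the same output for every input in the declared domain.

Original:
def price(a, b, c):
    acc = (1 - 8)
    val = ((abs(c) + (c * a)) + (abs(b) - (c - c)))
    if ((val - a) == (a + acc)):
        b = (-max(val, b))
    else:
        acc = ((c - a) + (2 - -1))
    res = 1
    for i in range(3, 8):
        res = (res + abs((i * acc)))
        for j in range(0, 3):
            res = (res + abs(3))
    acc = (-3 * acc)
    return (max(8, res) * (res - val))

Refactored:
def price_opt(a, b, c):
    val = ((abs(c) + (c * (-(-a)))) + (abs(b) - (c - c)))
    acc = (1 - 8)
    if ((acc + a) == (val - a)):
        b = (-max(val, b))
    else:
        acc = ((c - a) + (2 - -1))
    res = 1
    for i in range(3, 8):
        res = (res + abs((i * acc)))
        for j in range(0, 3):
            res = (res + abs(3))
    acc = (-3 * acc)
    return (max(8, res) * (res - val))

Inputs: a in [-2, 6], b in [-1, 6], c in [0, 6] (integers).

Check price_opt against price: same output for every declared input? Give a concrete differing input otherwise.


Reading the diff, among the changes: same computation, different form.
One worked example (a=-2, b=1, c=3) — price: acc := -7 | val := -2 | ((val - a) == (a + acc)): false | acc := 8 | res := 1 | iter i=3: | res := 25 | iter j=0: | res := 28 | iter j=1: | res := 31 | iter j=2: | res := 34 | iter i=4: | res := 66 | iter j=0: | res := 69 | iter j=1: | res := 72 | iter j=2: | res := 75 | iter i=5: | res := 115 | iter j=0: | res := 118 | iter j=1: | res := 121 | iter j=2: | res := 124 | iter i=6: | res := 172 | iter j=0: | res := 175 | iter j=1: | res := 178 | iter j=2: | res := 181 | iter i=7: | res := 237 | iter j=0: | res := 240 | iter j=1: | res := 243 | iter j=2: | res := 246 | acc := -24 | result 61008; price_opt: val := -2 | acc := -7 | ((acc + a) == (val - a)): false | acc := 8 | res := 1 | iter i=3: | res := 25 | iter j=0: | res := 28 | iter j=1: | res := 31 | iter j=2: | res := 34 | iter i=4: | res := 66 | iter j=0: | res := 69 | iter j=1: | res := 72 | iter j=2: | res := 75 | iter i=5: | res := 115 | iter j=0: | res := 118 | iter j=1: | res := 121 | iter j=2: | res := 124 | iter i=6: | res := 172 | iter j=0: | res := 175 | iter j=1: | res := 178 | iter j=2: | res := 181 | iter i=7: | res := 237 | iter j=0: | res := 240 | iter j=1: | res := 243 | iter j=2: | res := 246 | acc := -24 | result 61008; agreement on 61008.
Sweeping the whole domain (504 inputs) finds no disagreement.
verdict: equivalent


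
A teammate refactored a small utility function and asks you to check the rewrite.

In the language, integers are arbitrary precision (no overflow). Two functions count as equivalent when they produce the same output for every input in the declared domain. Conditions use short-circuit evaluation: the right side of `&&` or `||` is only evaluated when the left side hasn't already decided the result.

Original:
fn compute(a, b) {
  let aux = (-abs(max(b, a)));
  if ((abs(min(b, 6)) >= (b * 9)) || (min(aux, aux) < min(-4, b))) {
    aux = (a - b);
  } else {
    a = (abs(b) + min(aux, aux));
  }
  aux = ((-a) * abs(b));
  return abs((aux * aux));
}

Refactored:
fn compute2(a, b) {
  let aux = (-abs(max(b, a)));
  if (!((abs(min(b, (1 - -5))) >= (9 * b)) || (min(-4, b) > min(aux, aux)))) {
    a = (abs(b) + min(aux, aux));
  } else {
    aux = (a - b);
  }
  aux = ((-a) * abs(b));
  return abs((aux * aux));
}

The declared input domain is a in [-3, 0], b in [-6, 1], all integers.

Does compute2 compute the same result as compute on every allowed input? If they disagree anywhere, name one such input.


Although arithmetic usage differs; also constant usage differs; also comparison usage differs; also boolean connective usage differs, 32/32 inputs agree.
verdict: equivalent


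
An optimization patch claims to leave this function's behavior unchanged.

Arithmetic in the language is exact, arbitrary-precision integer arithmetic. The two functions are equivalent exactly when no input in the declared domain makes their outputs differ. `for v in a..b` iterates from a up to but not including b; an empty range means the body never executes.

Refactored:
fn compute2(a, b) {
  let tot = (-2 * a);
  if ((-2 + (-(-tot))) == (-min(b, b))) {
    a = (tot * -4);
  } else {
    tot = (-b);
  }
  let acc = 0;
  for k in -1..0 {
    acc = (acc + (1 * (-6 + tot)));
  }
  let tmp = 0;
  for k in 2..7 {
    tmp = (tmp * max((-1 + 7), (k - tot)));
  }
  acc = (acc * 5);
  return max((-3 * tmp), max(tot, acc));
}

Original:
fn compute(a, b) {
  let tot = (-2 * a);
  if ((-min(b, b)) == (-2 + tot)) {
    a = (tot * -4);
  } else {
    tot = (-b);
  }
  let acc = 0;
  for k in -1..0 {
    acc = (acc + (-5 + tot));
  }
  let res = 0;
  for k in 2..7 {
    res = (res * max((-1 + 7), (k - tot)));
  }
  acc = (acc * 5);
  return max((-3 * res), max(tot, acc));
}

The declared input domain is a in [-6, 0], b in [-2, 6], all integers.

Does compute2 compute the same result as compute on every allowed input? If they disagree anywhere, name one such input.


The one real change (`-5` became `-6`) has no effect anywhere in the declared ranges.
As a probe, take a=-5, b=5: compute runs tot=10, then ((-min(b, b)) == (-2 + tot)) is false, then tot=-5, then acc=0, then (k=-1), then acc=-10, then res=0, then (k=2), then res=0, then (k=3), then res=0, then (k=4), then res=0, then (k=5), then res=0, then (k=6), then res=0, then acc=-50, then returns 0; compute2 runs tot=10, then ((-2 + (-(-tot))) == (-min(b, b))) is false, then tot=-5, then acc=0, then (k=-1), then acc=-11, then tmp=0, then (k=2), then tmp=0, then (k=3), then tmp=0, then (k=4), then tmp=0, then (k=5), then tmp=0, then (k=6), then tmp=0, then acc=-55, then returns 0; both end at 0.
Sweeping the whole domain (63 inputs) finds no disagreement.
verdict: equivalent


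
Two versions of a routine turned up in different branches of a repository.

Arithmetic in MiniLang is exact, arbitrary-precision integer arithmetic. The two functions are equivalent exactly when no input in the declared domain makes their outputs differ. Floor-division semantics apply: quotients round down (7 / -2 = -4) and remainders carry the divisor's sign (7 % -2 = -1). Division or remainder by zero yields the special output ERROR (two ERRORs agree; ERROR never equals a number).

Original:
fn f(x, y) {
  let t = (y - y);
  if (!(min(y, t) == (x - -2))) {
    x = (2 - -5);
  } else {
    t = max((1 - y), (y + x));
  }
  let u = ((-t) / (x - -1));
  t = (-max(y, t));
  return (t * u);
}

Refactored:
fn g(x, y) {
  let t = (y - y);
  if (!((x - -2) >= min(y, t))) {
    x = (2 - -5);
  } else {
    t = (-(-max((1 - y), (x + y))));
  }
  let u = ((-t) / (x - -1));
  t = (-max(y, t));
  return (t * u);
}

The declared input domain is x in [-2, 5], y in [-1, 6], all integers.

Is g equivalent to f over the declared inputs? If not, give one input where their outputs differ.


Input x=-2, y=-1: 0 from f versus -4 from g.
verdict: not equivalent; witness: x=-2, y=-1


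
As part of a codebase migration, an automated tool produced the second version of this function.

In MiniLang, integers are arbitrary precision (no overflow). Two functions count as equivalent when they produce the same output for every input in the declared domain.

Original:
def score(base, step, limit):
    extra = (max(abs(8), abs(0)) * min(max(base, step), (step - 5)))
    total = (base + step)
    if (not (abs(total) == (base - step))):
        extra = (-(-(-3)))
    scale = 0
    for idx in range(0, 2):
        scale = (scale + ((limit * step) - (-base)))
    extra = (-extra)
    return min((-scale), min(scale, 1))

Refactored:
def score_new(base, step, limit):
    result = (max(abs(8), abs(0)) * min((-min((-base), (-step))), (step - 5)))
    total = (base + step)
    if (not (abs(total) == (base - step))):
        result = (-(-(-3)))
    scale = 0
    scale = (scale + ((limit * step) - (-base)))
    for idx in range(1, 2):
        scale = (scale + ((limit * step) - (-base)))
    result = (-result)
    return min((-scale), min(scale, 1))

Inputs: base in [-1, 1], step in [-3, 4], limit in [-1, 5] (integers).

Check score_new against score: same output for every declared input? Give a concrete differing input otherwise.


The two are interchangeable: local variable names differ, plus loop structure differs, plus arithmetic usage differs, plus min/max/abs usage differs, plus statement counts differ, and every declared input agrees.
As a probe, take base=0, step=0, limit=5: score runs extra becomes -40; next total becomes 0; next (not (abs(total) == (base - step))) evaluates to false; next scale becomes 0; next at idx=0:; next scale becomes 0; next at idx=1:; next scale becomes 0; next extra becomes 40; next final value 0; score_new runs result becomes -40; next total becomes 0; next (not (abs(total) == (base - step))) evaluates to false; next scale becomes 0; next scale becomes 0; next at idx=1:; next scale becomes 0; next result becomes 40; next final value 0; both end at 0.
Checked all 168 inputs in the declared domain: the outputs agree on every one.
verdict: equivalent


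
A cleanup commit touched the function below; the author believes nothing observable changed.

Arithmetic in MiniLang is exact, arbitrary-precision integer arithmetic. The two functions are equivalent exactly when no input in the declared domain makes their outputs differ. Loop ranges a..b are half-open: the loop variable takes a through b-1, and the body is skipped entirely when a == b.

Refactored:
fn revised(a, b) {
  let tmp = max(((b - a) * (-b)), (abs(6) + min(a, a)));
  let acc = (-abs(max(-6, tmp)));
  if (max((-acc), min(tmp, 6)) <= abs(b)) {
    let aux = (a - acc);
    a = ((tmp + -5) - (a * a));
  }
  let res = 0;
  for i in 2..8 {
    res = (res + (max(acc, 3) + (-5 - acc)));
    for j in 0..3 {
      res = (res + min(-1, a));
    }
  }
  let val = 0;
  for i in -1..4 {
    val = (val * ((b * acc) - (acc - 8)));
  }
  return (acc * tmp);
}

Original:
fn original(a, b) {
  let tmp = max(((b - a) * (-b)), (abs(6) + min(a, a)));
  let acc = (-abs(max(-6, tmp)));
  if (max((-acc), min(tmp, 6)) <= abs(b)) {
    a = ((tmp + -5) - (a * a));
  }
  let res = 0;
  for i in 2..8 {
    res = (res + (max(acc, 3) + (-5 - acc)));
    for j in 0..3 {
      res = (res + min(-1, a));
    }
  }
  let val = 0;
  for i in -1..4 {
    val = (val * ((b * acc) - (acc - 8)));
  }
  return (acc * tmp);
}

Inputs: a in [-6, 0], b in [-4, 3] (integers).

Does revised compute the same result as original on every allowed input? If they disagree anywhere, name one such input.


Behavior is preserved: although local variable names differ, plus arithmetic usage differs, plus statement counts differ, the outputs never diverge.
One worked example (a=-4, b=2) — original: tmp := 2 | acc := -2 | (max((-acc), min(tmp, 6)) <= abs(b)): true | a := -19 | res := 0 | iter i=2: | res := 0 | iter j=0: | res := -19 | iter j=1: | res := -38 | iter j=2: | res := -57 | iter i=3: | res := -57 | iter j=0: | res := -76 | iter j=1: | res := -95 | iter j=2: | res := -114 | iter i=4: | res := -114 | iter j=0: | res := -133 | iter j=1: | res := -152 | iter j=2: | res := -171 | iter i=5: | res := -171 | iter j=0: | res := -190 | iter j=1: | res := -209 | iter j=2: | res := -228 | iter i=6: | res := -228 | iter j=0: | res := -247 | iter j=1: | res := -266 | iter j=2: | res := -285 | iter i=7: | res := -285 | iter j=0: | res := -304 | iter j=1: | res := -323 | iter j=2: | res := -342 | val := 0 | iter i=-1: | val := 0 | iter i=0: | val := 0 | iter i=1: | val := 0 | iter i=2: | val := 0 | iter i=3: | val := 0 | result -4; revised: tmp := 2 | acc := -2 | (max((-acc), min(tmp, 6)) <= abs(b)): true | aux := -2 | a := -19 | res := 0 | iter i=2: | res := 0 | iter j=0: | res := -19 | iter j=1: | res := -38 | iter j=2: | res := -57 | iter i=3: | res := -57 | iter j=0: | res := -76 | iter j=1: | res := -95 | iter j=2: | res := -114 | iter i=4: | res := -114 | iter j=0: | res := -133 | iter j=1: | res := -152 | iter j=2: | res := -171 | iter i=5: | res := -171 | iter j=0: | res := -190 | iter j=1: | res := -209 | iter j=2: | res := -228 | iter i=6: | res := -228 | iter j=0: | res := -247 | iter j=1: | res := -266 | iter j=2: | res := -285 | iter i=7: | res := -285 | iter j=0: | res := -304 | iter j=1: | res := -323 | iter j=2: | res := -342 | val := 0 | iter i=-1: | val := 0 | iter i=0: | val := 0 | iter i=1: | val := 0 | iter i=2: | val := 0 | iter i=3: | val := 0 | result -4; agreement on -4.
Checked all 56 inputs in the declared domain: the outputs agree on every one.
verdict: equivalent


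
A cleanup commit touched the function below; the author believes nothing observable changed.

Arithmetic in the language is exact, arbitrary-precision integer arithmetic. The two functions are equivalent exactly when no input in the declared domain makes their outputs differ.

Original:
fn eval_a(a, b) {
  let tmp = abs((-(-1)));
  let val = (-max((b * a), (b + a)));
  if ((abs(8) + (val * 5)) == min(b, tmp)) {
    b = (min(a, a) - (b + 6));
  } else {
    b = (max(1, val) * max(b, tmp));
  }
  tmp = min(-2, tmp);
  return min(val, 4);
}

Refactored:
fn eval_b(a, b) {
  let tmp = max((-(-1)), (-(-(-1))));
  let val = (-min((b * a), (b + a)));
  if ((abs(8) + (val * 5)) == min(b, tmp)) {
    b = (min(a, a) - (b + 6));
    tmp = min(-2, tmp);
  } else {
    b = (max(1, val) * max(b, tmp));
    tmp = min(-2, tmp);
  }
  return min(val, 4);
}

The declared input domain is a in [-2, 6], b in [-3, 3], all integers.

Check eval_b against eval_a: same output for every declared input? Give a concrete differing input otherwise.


Take a=-2, b=-3.
eval_a: tmp=1, then val=-6, then ((abs(8) + (val * 5)) == min(b, tmp)) is false, then b=1, then tmp=-2, then returns -6
eval_b: tmp=1, then val=5, then ((abs(8) + (val * 5)) == min(b, tmp)) is false, then b=5, then tmp=-2, then returns 4
-6 and 4 differ, so these are not the same function on this domain.
verdict: not equivalent; witness: a=-2, b=-3


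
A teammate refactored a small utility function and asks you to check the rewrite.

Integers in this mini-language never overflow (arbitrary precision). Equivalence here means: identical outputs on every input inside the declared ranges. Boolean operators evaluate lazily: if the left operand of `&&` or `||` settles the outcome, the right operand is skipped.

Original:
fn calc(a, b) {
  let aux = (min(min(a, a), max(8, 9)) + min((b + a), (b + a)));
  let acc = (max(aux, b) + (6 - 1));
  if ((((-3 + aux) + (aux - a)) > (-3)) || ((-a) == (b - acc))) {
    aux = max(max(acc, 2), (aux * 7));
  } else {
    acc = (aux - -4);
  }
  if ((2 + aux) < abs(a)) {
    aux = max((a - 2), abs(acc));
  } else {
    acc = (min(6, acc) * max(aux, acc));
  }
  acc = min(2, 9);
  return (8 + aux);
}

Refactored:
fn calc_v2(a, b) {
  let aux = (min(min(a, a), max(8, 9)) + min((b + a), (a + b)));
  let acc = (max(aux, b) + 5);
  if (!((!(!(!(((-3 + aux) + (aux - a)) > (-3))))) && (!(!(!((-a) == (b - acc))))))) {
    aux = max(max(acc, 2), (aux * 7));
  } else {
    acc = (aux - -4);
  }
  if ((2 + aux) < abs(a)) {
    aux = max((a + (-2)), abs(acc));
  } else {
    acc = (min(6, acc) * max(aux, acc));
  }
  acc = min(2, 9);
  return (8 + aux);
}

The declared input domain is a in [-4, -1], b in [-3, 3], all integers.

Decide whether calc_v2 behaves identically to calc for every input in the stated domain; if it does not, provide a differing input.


Changes here: arithmetic usage differs, and constant usage differs, and boolean connective usage differs; the full 28-point sweep finds no disagreement.
verdict: equivalent


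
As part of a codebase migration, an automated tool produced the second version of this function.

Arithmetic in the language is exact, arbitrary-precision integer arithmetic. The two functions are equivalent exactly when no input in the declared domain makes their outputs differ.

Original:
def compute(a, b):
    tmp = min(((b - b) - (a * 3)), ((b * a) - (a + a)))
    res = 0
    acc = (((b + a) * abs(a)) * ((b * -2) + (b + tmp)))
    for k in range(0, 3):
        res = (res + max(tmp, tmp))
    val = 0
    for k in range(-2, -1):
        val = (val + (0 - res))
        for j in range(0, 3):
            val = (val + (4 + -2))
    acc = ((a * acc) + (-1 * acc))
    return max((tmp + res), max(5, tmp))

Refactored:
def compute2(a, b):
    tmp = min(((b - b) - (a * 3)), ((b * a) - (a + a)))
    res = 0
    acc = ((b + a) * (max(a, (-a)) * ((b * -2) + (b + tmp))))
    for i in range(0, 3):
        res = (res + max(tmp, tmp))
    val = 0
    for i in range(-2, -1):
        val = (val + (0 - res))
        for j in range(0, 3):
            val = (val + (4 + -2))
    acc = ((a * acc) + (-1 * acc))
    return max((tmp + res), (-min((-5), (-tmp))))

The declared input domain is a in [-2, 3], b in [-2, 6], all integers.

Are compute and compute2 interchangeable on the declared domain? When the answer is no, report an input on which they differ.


Side by side, the visible changes include: min/max/abs usage differs; also local variable names differ.
One worked example (a=-2, b=-2) — compute: tmp = 6; res = 0; acc = -64; [k=0]; res = 6; [k=1]; res = 12; [k=2]; res = 18; val = 0; [k=-2]; val = -18; [j=0]; val = -16; [j=1]; val = -14; [j=2]; val = -12; acc = 192; return 24; compute2: tmp = 6; res = 0; acc = -64; [i=0]; res = 6; [i=1]; res = 12; [i=2]; res = 18; val = 0; [i=-2]; val = -18; [j=0]; val = -16; [j=1]; val = -14; [j=2]; val = -12; acc = 192; return 24; agreement on 24.
Across all 54 domain points the two functions coincide.
verdict: equivalent


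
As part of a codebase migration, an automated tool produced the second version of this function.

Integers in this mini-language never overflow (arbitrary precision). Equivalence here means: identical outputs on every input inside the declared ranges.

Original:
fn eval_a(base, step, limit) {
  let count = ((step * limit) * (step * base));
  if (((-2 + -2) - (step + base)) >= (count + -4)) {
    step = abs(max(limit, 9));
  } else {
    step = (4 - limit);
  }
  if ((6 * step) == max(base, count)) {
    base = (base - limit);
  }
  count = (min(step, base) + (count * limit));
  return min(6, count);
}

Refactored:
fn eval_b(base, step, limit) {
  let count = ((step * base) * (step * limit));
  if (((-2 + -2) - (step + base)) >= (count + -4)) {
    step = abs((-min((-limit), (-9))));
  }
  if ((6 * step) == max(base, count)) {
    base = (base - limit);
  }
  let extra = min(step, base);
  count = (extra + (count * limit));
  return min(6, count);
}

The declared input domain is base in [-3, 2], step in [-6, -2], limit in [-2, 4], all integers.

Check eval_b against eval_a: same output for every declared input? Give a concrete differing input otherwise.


Evaluate both at base=-3, step=-6, limit=-2.
eval_a: count=216, then (((-2 + -2) - (step + base)) >= (count + -4)) is false, then step=6, then ((6 * step) == max(base, count)) is false, then count=-435, then returns -435
eval_b: count=216, then (((-2 + -2) - (step + base)) >= (count + -4)) is false, then ((6 * step) == max(base, count)) is false, then extra=-6, then count=-438, then returns -438
-435 != -438, so the rewrite changes behavior.
verdict: not equivalent; witness: base=-3, step=-6, limit=-2


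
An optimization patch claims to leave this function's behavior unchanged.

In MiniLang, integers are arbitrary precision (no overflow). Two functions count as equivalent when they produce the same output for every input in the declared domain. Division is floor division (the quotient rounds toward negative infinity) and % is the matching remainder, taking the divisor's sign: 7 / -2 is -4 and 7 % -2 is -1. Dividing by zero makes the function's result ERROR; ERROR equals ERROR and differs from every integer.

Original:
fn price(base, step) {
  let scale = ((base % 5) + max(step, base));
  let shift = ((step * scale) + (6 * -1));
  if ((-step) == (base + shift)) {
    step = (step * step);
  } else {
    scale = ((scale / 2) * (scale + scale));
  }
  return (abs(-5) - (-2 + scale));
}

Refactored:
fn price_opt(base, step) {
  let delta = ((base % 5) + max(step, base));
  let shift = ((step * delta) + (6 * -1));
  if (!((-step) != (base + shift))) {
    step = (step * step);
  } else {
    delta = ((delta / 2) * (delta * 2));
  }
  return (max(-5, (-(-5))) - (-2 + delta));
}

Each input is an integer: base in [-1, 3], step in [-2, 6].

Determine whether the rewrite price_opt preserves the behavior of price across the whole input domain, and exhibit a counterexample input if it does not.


Differences: comparison usage differs; and min/max/abs usage differs; and arithmetic usage differs; and boolean connective usage differs; and constant usage differs; and local variable names differ — yet all 45 inputs agree.
verdict: equivalent


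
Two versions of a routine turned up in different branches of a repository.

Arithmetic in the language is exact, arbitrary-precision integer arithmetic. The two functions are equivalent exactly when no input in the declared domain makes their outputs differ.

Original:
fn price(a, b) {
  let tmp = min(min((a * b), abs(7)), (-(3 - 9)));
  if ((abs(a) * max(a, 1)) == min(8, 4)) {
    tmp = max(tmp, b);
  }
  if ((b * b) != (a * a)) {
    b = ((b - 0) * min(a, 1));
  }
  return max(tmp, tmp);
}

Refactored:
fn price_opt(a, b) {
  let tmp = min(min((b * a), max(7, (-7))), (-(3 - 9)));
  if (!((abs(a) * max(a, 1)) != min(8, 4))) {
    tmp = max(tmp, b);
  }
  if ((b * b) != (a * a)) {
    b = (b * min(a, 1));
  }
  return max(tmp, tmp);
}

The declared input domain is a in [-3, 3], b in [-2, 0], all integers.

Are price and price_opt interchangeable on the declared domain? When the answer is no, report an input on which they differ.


Equivalent — the differences include arithmetic usage differs, plus comparison usage differs, plus boolean connective usage differs, plus min/max/abs usage differs, plus constant usage differs, yet no declared input distinguishes the two.
As a probe, take a=-1, b=0: price runs tmp := 0 | ((abs(a) * max(a, 1)) == min(8, 4)): false | ((b * b) != (a * a)): true | b := 0 | result 0; price_opt runs tmp := 0 | (!((abs(a) * max(a, 1)) != min(8, 4))): false | ((b * b) != (a * a)): true | b := 0 | result 0; both end at 0.
Checked all 21 inputs in the declared domain: the outputs agree on every one.
verdict: equivalent


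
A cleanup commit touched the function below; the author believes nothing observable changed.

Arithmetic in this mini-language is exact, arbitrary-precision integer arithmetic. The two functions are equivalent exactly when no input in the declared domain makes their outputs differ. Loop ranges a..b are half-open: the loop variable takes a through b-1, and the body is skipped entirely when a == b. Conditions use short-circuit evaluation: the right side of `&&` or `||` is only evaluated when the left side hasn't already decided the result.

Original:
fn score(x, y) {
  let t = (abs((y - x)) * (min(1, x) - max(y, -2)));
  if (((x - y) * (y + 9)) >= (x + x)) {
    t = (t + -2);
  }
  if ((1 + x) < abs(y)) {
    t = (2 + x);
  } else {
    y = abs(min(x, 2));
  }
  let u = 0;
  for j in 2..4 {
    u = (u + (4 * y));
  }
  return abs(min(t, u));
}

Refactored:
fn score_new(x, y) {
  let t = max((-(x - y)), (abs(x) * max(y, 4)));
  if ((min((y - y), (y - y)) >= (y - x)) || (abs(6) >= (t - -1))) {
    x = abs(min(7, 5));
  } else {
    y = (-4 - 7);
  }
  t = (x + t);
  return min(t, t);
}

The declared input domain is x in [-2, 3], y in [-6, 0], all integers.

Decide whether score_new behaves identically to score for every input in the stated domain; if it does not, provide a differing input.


There is a counterexample at x=-2, y=-6: 48 on one side, 13 on the other.
score: t := 0 | (((x - y) * (y + 9)) >= (x + x)): true | t := -2 | ((1 + x) < abs(y)): true | t := 0 | u := 0 | iter j=2: | u := -24 | iter j=3: | u := -48 | result 48
score_new: t := 8 | ((min((y - y), (y - y)) >= (y - x)) || (abs(6) >= (t - -1))): true | x := 5 | t := 13 | result 13
verdict: not equivalent; witness: x=-2, y=-6


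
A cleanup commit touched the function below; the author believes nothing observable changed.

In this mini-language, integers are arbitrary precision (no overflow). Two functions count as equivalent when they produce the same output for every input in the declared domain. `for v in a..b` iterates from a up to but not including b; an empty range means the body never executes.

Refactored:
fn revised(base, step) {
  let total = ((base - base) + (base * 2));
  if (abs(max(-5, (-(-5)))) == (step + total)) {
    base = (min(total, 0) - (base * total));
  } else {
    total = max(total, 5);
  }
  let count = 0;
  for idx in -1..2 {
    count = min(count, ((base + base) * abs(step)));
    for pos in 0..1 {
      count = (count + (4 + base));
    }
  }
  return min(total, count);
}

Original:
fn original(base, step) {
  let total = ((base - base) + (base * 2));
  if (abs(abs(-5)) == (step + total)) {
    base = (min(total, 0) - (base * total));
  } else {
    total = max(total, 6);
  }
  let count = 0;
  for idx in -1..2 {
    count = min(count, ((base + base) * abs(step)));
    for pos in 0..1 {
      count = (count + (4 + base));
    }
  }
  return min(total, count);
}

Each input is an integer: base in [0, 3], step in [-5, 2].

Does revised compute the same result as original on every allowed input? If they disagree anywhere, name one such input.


There is a counterexample at base=1, step=-5: 6 on one side, 5 on the other.
original: total = 2; (abs(abs(-5)) == (step + total)) -> false; total = 6; count = 0; [idx=-1]; count = 0; [pos=0]; count = 5; [idx=0]; count = 5; [pos=0]; count = 10; [idx=1]; count = 10; [pos=0]; count = 15; return 6
revised: total = 2; (abs(max(-5, (-(-5)))) == (step + total)) -> false; total = 5; count = 0; [idx=-1]; count = 0; [pos=0]; count = 5; [idx=0]; count = 5; [pos=0]; count = 10; [idx=1]; count = 10; [pos=0]; count = 15; return 5
verdict: not equivalent; witness: base=1, step=-5


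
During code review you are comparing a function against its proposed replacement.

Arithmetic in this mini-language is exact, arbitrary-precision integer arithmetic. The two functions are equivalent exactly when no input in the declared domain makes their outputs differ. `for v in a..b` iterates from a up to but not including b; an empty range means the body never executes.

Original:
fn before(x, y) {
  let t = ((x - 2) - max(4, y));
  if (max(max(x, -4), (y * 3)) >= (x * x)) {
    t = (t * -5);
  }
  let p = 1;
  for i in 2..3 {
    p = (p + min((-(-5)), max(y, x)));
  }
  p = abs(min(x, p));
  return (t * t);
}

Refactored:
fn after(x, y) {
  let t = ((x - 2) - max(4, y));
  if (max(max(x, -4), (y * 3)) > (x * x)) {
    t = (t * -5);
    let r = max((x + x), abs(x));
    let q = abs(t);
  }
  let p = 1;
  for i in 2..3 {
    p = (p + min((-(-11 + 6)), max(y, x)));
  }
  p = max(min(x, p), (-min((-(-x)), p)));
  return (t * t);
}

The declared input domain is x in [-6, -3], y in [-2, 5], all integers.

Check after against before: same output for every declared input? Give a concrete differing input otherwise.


At x=-3, y=3: before gives 2025, after gives 81.
verdict: not equivalent; witness: x=-3, y=3


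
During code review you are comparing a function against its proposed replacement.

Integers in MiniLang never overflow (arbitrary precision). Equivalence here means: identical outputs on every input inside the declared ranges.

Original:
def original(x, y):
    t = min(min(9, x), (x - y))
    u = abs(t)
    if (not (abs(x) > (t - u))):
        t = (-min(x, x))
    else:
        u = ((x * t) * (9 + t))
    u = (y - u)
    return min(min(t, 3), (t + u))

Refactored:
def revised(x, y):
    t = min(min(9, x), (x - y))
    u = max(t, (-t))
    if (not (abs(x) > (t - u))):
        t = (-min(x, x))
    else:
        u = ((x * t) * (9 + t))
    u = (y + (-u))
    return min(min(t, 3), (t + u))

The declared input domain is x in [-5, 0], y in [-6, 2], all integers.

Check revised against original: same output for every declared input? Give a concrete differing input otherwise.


Side by side, the visible changes include: arithmetic usage differs, and min/max/abs usage differs.
Tracing x=-4, y=-2: original: t becomes -4; next u becomes 4; next (not (abs(x) > (t - u))) evaluates to false; next u becomes 80; next u becomes -82; next final value -86 | revised: t becomes -4; next u becomes 4; next (not (abs(x) > (t - u))) evaluates to false; next u becomes 80; next u becomes -82; next final value -86 — matching result -86.
Across all 54 domain points the two functions coincide.
verdict: equivalent


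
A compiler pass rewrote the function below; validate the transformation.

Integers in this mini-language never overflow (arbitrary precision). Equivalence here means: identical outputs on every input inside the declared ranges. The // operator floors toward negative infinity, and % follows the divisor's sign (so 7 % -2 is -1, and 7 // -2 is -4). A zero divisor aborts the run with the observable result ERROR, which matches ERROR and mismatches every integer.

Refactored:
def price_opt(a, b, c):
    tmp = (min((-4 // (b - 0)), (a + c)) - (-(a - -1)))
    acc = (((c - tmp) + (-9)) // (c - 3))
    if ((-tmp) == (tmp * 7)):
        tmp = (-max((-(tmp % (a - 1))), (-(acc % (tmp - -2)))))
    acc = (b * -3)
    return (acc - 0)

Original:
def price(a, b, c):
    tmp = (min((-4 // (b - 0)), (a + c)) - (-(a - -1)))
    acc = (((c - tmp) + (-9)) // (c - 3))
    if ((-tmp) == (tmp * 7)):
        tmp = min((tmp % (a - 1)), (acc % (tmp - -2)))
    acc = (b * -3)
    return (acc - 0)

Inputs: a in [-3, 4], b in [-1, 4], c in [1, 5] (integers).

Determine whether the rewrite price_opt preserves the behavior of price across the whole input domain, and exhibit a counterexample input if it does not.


Reading the diff, among the changes: min/max/abs usage differs.
Spot check at a=3, b=4, c=4 — price: tmp := 3 | acc := -8 | ((-tmp) == (tmp * 7)): false | acc := -12 | result -12. price_opt: tmp := 3 | acc := -8 | ((-tmp) == (tmp * 7)): false | acc := -12 | result -12. Both give -12.
Checked all 240 inputs in the declared domain: the outputs agree on every one.
verdict: equivalent


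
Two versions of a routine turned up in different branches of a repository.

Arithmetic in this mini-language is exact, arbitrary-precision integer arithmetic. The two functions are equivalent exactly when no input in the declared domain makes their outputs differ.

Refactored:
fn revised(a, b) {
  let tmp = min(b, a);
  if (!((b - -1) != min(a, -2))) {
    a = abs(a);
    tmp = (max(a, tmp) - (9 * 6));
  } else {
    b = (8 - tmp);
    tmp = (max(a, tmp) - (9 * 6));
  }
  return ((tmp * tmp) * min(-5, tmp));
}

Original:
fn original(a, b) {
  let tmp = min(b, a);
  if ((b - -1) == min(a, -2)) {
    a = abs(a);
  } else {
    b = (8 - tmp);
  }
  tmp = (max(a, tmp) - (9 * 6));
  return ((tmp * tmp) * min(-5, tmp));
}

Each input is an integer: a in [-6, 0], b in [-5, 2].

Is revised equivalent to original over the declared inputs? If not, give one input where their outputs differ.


Side by side, the visible changes include: boolean connective usage differs; and comparison usage differs; and arithmetic usage differs; and constant usage differs; and min/max/abs usage differs; and statement counts differ.
Spot check at a=-6, b=-4 — original: tmp becomes -6; next ((b - -1) == min(a, -2)) evaluates to false; next b becomes 14; next tmp becomes -60; next final value -216000. revised: tmp becomes -6; next (!((b - -1) != min(a, -2))) evaluates to false; next b becomes 14; next tmp becomes -60; next final value -216000. Both give -216000.
Across all 56 domain points the two functions coincide.
verdict: equivalent


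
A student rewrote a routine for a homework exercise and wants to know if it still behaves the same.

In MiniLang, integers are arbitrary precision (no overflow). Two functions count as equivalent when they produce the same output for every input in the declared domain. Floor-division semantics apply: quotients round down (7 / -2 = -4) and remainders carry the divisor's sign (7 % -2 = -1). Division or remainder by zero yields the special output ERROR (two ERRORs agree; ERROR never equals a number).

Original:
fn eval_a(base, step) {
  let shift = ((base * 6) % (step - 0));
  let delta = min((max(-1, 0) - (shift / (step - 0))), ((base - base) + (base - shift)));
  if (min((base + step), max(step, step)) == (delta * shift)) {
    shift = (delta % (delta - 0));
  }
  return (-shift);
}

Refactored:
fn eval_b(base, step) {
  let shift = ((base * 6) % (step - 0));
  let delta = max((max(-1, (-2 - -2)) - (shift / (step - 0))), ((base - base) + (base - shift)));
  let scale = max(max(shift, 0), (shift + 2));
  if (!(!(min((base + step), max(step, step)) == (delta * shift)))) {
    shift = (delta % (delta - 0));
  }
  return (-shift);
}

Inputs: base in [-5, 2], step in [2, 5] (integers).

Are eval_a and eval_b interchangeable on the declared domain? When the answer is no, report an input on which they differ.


Take base=-5, step=5.
eval_a: shift=0, then delta=-5, then (min((base + step), max(step, step)) == (delta * shift)) is true, then shift=0, then returns 0
eval_b: shift=0, then delta=0, then scale=2, then (!(!(min((base + step), max(step, step)) == (delta * shift)))) is true, then a zero divisor aborts: ERROR
0 and ERROR differ, so these are not the same function on this domain.
verdict: not equivalent; witness: base=-5, step=5
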